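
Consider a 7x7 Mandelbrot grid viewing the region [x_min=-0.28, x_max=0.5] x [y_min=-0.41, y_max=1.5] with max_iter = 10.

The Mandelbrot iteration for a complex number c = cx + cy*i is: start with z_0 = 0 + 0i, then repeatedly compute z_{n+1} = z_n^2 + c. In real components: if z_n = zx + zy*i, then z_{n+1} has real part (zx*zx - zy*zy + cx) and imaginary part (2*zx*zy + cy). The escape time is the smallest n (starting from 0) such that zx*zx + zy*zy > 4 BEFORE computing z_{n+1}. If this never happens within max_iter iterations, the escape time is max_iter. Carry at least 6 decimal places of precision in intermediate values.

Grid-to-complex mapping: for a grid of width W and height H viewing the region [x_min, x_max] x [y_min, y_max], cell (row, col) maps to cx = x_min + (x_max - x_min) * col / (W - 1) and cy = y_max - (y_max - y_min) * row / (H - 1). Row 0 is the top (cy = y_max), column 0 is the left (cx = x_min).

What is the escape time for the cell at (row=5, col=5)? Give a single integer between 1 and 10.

z_0 = 0 + 0i, c = 0.3700 + -0.0917i
Iter 1: z = 0.3700 + -0.0917i, |z|^2 = 0.1453
Iter 2: z = 0.4985 + -0.1595i, |z|^2 = 0.2739
Iter 3: z = 0.5931 + -0.2507i, |z|^2 = 0.4146
Iter 4: z = 0.6589 + -0.3890i, |z|^2 = 0.5854
Iter 5: z = 0.6528 + -0.6043i, |z|^2 = 0.7913
Iter 6: z = 0.4310 + -0.8806i, |z|^2 = 0.9612
Iter 7: z = -0.2197 + -0.8507i, |z|^2 = 0.7720
Iter 8: z = -0.3054 + 0.2822i, |z|^2 = 0.1729
Iter 9: z = 0.3836 + -0.2640i, |z|^2 = 0.2169

Answer: 10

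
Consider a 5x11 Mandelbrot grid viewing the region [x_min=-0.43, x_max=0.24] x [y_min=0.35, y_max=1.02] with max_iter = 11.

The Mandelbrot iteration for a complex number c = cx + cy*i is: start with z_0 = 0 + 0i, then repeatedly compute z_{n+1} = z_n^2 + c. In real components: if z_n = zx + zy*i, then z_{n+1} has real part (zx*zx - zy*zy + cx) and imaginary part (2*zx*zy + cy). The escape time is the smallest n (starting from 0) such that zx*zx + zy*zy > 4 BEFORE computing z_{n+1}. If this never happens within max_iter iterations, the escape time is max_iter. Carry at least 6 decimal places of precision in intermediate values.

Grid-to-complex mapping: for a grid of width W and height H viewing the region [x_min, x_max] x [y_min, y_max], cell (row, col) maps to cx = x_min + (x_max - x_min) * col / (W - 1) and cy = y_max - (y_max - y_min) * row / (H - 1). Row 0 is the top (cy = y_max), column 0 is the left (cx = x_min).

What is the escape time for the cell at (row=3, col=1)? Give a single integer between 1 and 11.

z_0 = 0 + 0i, c = -0.2625 + 0.8190i
Iter 1: z = -0.2625 + 0.8190i, |z|^2 = 0.7397
Iter 2: z = -0.8644 + 0.3890i, |z|^2 = 0.8984
Iter 3: z = 0.3333 + 0.1465i, |z|^2 = 0.1325
Iter 4: z = -0.1729 + 0.9166i, |z|^2 = 0.8701
Iter 5: z = -1.0728 + 0.5020i, |z|^2 = 1.4030
Iter 6: z = 0.6364 + -0.2582i, |z|^2 = 0.4717
Iter 7: z = 0.0759 + 0.4903i, |z|^2 = 0.2462
Iter 8: z = -0.4972 + 0.8934i, |z|^2 = 1.0453
Iter 9: z = -0.8135 + -0.0693i, |z|^2 = 0.6666
Iter 10: z = 0.3945 + 0.9318i, |z|^2 = 1.0238

Answer: 11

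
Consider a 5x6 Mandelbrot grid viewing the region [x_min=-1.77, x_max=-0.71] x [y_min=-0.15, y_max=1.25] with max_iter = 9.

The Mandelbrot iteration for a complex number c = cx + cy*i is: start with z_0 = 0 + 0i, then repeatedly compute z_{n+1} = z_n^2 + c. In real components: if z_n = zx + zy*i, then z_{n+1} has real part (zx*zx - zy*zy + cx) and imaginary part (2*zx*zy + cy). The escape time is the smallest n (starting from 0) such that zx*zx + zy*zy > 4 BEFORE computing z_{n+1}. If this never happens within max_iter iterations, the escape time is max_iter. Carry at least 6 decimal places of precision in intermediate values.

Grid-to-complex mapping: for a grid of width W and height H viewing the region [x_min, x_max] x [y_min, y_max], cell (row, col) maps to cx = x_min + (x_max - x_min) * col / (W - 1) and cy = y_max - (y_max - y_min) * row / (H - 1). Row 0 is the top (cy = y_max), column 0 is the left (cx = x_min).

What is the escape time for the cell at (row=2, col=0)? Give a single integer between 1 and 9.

Answer: 3

Derivation:
z_0 = 0 + 0i, c = -1.7700 + 0.6900i
Iter 1: z = -1.7700 + 0.6900i, |z|^2 = 3.6090
Iter 2: z = 0.8868 + -1.7526i, |z|^2 = 3.8580
Iter 3: z = -4.0552 + -2.4184i, |z|^2 = 22.2933
Escaped at iteration 3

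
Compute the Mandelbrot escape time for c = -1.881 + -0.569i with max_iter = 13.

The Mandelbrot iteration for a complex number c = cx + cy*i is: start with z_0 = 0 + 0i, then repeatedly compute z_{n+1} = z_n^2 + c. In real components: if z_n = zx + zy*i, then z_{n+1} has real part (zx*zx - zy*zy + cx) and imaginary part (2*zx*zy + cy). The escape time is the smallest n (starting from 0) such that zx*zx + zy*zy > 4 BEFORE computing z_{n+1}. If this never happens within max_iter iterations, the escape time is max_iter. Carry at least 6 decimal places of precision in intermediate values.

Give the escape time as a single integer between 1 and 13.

Answer: 2

Derivation:
z_0 = 0 + 0i, c = -1.8810 + -0.5690i
Iter 1: z = -1.8810 + -0.5690i, |z|^2 = 3.8619
Iter 2: z = 1.3334 + 1.5716i, |z|^2 = 4.2478
Escaped at iteration 2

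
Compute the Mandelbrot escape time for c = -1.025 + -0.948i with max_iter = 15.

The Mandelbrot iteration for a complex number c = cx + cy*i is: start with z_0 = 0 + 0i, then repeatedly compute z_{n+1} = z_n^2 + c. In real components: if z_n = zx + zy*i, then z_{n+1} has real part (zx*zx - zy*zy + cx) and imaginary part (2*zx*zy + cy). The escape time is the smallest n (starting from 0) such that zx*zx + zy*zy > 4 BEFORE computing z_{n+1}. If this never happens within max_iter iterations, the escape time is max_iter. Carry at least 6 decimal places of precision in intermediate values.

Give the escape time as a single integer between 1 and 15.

z_0 = 0 + 0i, c = -1.0250 + -0.9480i
Iter 1: z = -1.0250 + -0.9480i, |z|^2 = 1.9493
Iter 2: z = -0.8731 + 0.9954i, |z|^2 = 1.7531
Iter 3: z = -1.2536 + -2.6861i, |z|^2 = 8.7867
Escaped at iteration 3

Answer: 3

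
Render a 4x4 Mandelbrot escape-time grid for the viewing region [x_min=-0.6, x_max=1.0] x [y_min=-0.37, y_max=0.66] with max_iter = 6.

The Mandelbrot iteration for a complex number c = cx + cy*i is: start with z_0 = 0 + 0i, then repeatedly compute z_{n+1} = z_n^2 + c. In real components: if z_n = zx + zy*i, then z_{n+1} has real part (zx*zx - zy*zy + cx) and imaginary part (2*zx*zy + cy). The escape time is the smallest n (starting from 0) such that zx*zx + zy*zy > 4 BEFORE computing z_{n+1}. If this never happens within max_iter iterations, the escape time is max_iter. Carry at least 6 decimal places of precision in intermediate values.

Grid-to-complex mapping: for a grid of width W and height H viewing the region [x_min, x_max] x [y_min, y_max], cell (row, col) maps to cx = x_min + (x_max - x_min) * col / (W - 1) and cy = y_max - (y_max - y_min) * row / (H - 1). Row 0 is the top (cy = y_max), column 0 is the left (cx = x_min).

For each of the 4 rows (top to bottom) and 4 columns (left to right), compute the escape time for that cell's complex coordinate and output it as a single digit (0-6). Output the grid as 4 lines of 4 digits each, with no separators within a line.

Answer: 6642
6662
6652
6662

Derivation:
(row=0, col=0): c = -0.6000 + 0.6600i → escape time 6
(row=0, col=1): c = -0.0667 + 0.6600i → escape time 6
(row=0, col=2): c = 0.4667 + 0.6600i → escape time 4
(row=0, col=3): c = 1.0000 + 0.6600i → escape time 2
(row=1, col=0): c = -0.6000 + 0.3167i → escape time 6
(row=1, col=1): c = -0.0667 + 0.3167i → escape time 6
(row=1, col=2): c = 0.4667 + 0.3167i → escape time 6
(row=1, col=3): c = 1.0000 + 0.3167i → escape time 2
(row=2, col=0): c = -0.6000 + -0.0267i → escape time 6
(row=2, col=1): c = -0.0667 + -0.0267i → escape time 6
(row=2, col=2): c = 0.4667 + -0.0267i → escape time 5
(row=2, col=3): c = 1.0000 + -0.0267i → escape time 2
(row=3, col=0): c = -0.6000 + -0.3700i → escape time 6
(row=3, col=1): c = -0.0667 + -0.3700i → escape time 6
(row=3, col=2): c = 0.4667 + -0.3700i → escape time 6
(row=3, col=3): c = 1.0000 + -0.3700i → escape time 2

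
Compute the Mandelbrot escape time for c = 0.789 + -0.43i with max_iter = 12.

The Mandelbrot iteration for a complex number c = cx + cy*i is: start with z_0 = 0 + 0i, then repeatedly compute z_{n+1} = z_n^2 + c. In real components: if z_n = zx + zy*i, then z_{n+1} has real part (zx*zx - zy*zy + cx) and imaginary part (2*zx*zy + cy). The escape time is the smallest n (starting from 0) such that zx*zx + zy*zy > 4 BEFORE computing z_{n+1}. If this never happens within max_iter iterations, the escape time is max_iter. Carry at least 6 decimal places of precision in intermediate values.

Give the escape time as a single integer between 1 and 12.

Answer: 3

Derivation:
z_0 = 0 + 0i, c = 0.7890 + -0.4300i
Iter 1: z = 0.7890 + -0.4300i, |z|^2 = 0.8074
Iter 2: z = 1.2266 + -1.1085i, |z|^2 = 2.7335
Iter 3: z = 1.0647 + -3.1495i, |z|^2 = 11.0531
Escaped at iteration 3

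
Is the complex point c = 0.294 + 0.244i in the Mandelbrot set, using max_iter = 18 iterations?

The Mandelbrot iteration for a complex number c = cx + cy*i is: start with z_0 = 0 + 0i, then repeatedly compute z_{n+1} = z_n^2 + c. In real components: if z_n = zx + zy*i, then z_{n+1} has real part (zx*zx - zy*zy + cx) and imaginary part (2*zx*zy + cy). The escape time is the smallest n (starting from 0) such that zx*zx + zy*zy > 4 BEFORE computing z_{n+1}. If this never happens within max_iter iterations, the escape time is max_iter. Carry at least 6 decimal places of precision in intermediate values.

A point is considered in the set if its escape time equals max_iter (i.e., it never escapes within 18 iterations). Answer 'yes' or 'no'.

z_0 = 0 + 0i, c = 0.2940 + 0.2440i
Iter 1: z = 0.2940 + 0.2440i, |z|^2 = 0.1460
Iter 2: z = 0.3209 + 0.3875i, |z|^2 = 0.2531
Iter 3: z = 0.2468 + 0.4927i, |z|^2 = 0.3037
Iter 4: z = 0.1122 + 0.4872i, |z|^2 = 0.2500
Iter 5: z = 0.0692 + 0.3533i, |z|^2 = 0.1296
Iter 6: z = 0.1739 + 0.2929i, |z|^2 = 0.1160
Iter 7: z = 0.2385 + 0.3459i, |z|^2 = 0.1765
Iter 8: z = 0.2312 + 0.4090i, |z|^2 = 0.2207
Iter 9: z = 0.1802 + 0.4331i, |z|^2 = 0.2201
Iter 10: z = 0.1389 + 0.4001i, |z|^2 = 0.1794
Iter 11: z = 0.1532 + 0.3551i, |z|^2 = 0.1496
Iter 12: z = 0.1914 + 0.3528i, |z|^2 = 0.1611
Iter 13: z = 0.2061 + 0.3790i, |z|^2 = 0.1862
Iter 14: z = 0.1928 + 0.4003i, |z|^2 = 0.1974
Iter 15: z = 0.1710 + 0.3984i, |z|^2 = 0.1879
Iter 16: z = 0.1645 + 0.3802i, |z|^2 = 0.1716
Iter 17: z = 0.1765 + 0.3691i, |z|^2 = 0.1674
Did not escape in 18 iterations → in set

Answer: yes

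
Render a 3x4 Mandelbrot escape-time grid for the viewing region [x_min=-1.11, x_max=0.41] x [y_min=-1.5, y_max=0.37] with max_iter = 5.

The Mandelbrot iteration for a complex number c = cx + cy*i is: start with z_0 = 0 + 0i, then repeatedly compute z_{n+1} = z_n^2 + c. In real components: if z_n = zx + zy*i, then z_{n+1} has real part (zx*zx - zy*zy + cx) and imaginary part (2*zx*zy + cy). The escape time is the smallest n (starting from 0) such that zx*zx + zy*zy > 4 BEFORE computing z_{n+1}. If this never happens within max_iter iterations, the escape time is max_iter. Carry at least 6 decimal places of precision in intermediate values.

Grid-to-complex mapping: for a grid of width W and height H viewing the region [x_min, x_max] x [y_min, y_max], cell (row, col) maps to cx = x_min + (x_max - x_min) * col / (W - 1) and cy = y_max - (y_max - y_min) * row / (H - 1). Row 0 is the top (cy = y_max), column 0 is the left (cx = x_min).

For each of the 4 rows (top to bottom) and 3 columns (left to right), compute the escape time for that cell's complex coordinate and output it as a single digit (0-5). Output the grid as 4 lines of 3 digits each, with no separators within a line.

(row=0, col=0): c = -1.1100 + 0.3700i → escape time 5
(row=0, col=1): c = -0.3500 + 0.3700i → escape time 5
(row=0, col=2): c = 0.4100 + 0.3700i → escape time 5
(row=1, col=0): c = -1.1100 + -0.2533i → escape time 5
(row=1, col=1): c = -0.3500 + -0.2533i → escape time 5
(row=1, col=2): c = 0.4100 + -0.2533i → escape time 5
(row=2, col=0): c = -1.1100 + -0.8767i → escape time 3
(row=2, col=1): c = -0.3500 + -0.8767i → escape time 5
(row=2, col=2): c = 0.4100 + -0.8767i → escape time 3
(row=3, col=0): c = -1.1100 + -1.5000i → escape time 2
(row=3, col=1): c = -0.3500 + -1.5000i → escape time 2
(row=3, col=2): c = 0.4100 + -1.5000i → escape time 2

Answer: 555
555
353
222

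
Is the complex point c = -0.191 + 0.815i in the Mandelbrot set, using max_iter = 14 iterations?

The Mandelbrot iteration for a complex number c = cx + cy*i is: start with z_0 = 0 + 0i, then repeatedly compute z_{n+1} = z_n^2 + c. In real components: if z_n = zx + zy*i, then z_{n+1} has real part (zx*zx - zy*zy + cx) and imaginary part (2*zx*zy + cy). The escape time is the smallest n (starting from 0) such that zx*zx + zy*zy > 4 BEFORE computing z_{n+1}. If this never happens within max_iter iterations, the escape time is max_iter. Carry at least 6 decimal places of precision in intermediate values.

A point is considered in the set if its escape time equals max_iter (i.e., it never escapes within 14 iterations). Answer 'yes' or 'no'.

Answer: yes

Derivation:
z_0 = 0 + 0i, c = -0.1910 + 0.8150i
Iter 1: z = -0.1910 + 0.8150i, |z|^2 = 0.7007
Iter 2: z = -0.8187 + 0.5037i, |z|^2 = 0.9240
Iter 3: z = 0.2257 + -0.0098i, |z|^2 = 0.0510
Iter 4: z = -0.1402 + 0.8106i, |z|^2 = 0.6767
Iter 5: z = -0.8284 + 0.5878i, |z|^2 = 1.0317
Iter 6: z = 0.1498 + -0.1588i, |z|^2 = 0.0477
Iter 7: z = -0.1938 + 0.7674i, |z|^2 = 0.6265
Iter 8: z = -0.7424 + 0.5176i, |z|^2 = 0.8190
Iter 9: z = 0.0922 + 0.0465i, |z|^2 = 0.0107
Iter 10: z = -0.1847 + 0.8236i, |z|^2 = 0.7124
Iter 11: z = -0.8352 + 0.5108i, |z|^2 = 0.9585
Iter 12: z = 0.2456 + -0.0383i, |z|^2 = 0.0618
Iter 13: z = -0.1322 + 0.7962i, |z|^2 = 0.6514
Did not escape in 14 iterations → in set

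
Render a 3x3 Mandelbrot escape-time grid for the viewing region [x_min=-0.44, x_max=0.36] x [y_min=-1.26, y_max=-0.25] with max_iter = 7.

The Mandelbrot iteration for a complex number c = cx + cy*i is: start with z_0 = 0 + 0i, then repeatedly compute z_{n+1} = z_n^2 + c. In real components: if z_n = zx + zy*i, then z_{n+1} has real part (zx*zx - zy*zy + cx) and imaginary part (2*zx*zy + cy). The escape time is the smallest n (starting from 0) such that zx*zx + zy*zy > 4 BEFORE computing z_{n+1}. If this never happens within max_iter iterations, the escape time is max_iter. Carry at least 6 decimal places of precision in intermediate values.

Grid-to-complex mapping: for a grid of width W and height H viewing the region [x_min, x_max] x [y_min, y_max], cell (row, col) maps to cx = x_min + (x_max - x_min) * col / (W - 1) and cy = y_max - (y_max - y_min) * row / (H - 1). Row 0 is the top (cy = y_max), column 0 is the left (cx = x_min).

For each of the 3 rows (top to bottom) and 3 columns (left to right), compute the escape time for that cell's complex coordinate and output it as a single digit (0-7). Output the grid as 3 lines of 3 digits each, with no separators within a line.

(row=0, col=0): c = -0.4400 + -0.2500i → escape time 7
(row=0, col=1): c = -0.0400 + -0.2500i → escape time 7
(row=0, col=2): c = 0.3600 + -0.2500i → escape time 7
(row=1, col=0): c = -0.4400 + -0.7550i → escape time 6
(row=1, col=1): c = -0.0400 + -0.7550i → escape time 7
(row=1, col=2): c = 0.3600 + -0.7550i → escape time 5
(row=2, col=0): c = -0.4400 + -1.2600i → escape time 3
(row=2, col=1): c = -0.0400 + -1.2600i → escape time 3
(row=2, col=2): c = 0.3600 + -1.2600i → escape time 2

Answer: 777
675
332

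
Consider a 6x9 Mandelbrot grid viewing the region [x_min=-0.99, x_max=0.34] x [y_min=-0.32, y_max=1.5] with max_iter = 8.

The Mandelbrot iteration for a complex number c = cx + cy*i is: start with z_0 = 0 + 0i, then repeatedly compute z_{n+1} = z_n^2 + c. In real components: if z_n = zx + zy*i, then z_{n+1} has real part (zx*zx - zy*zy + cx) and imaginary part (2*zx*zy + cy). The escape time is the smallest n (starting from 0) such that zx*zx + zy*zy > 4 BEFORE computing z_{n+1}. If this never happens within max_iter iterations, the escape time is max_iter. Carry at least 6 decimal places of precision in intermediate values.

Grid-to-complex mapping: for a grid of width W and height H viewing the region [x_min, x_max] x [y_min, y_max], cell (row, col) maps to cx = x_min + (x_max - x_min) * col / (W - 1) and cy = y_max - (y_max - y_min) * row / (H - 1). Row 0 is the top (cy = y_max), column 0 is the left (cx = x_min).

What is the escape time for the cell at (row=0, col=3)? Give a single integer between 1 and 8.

z_0 = 0 + 0i, c = -0.1920 + 1.5000i
Iter 1: z = -0.1920 + 1.5000i, |z|^2 = 2.2869
Iter 2: z = -2.4051 + 0.9240i, |z|^2 = 6.6385
Escaped at iteration 2

Answer: 2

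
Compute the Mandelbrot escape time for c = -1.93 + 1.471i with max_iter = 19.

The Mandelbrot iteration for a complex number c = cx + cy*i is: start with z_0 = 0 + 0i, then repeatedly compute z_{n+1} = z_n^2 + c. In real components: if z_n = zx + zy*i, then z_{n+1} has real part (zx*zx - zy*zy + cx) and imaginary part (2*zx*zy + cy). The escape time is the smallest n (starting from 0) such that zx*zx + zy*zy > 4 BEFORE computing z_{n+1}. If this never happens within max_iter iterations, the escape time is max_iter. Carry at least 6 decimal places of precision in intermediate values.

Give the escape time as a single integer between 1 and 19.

Answer: 1

Derivation:
z_0 = 0 + 0i, c = -1.9300 + 1.4710i
Iter 1: z = -1.9300 + 1.4710i, |z|^2 = 5.8887
Escaped at iteration 1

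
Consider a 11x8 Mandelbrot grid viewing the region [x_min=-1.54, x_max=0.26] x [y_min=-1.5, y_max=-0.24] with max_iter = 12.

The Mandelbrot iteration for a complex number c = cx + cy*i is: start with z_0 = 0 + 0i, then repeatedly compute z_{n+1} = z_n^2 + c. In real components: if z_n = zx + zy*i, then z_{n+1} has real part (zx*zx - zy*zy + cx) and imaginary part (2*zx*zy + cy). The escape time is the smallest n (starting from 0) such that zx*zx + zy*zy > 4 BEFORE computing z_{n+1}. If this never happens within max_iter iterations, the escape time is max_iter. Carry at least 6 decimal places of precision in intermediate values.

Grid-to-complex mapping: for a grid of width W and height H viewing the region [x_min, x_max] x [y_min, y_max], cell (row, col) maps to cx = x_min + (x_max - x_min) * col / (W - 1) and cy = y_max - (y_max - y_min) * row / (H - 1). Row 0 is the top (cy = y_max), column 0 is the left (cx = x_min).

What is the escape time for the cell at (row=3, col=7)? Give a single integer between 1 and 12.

Answer: 10

Derivation:
z_0 = 0 + 0i, c = -0.2800 + -0.7800i
Iter 1: z = -0.2800 + -0.7800i, |z|^2 = 0.6868
Iter 2: z = -0.8100 + -0.3432i, |z|^2 = 0.7739
Iter 3: z = 0.2583 + -0.2240i, |z|^2 = 0.1169
Iter 4: z = -0.2635 + -0.8957i, |z|^2 = 0.8717
Iter 5: z = -1.0129 + -0.3080i, |z|^2 = 1.1209
Iter 6: z = 0.6511 + -0.1560i, |z|^2 = 0.4483
Iter 7: z = 0.1197 + -0.9831i, |z|^2 = 0.9809
Iter 8: z = -1.2322 + -1.0153i, |z|^2 = 2.5492
Iter 9: z = 0.2076 + 1.7221i, |z|^2 = 3.0088
Iter 10: z = -3.2026 + -0.0649i, |z|^2 = 10.2609
Escaped at iteration 10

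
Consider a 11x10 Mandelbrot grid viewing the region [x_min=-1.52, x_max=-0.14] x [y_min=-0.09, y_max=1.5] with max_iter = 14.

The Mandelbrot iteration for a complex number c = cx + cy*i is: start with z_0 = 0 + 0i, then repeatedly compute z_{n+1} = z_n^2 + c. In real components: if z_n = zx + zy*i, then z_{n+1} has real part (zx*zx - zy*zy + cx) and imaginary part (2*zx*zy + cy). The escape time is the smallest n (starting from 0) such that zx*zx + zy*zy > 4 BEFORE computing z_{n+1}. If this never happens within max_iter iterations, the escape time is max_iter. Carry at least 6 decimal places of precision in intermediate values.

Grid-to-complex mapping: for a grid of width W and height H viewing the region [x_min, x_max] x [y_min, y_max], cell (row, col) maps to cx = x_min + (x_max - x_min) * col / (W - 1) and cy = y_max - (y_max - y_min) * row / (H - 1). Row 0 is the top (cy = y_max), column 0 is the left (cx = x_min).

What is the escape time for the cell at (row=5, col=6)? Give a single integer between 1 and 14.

Answer: 6

Derivation:
z_0 = 0 + 0i, c = -0.6920 + 0.6167i
Iter 1: z = -0.6920 + 0.6167i, |z|^2 = 0.8591
Iter 2: z = -0.5934 + -0.2368i, |z|^2 = 0.4082
Iter 3: z = -0.3959 + 0.8977i, |z|^2 = 0.9626
Iter 4: z = -1.3411 + -0.0942i, |z|^2 = 1.8075
Iter 5: z = 1.0977 + 0.8693i, |z|^2 = 1.9607
Iter 6: z = -0.2428 + 2.5252i, |z|^2 = 6.4357
Escaped at iteration 6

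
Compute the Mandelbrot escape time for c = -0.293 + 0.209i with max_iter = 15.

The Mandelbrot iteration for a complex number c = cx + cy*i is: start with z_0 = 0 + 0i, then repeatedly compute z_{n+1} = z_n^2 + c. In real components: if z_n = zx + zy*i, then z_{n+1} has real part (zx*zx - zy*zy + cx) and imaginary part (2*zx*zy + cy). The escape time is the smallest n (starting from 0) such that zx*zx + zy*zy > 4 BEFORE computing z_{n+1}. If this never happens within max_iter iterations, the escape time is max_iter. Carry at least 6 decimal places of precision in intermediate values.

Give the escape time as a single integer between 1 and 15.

Answer: 15

Derivation:
z_0 = 0 + 0i, c = -0.2930 + 0.2090i
Iter 1: z = -0.2930 + 0.2090i, |z|^2 = 0.1295
Iter 2: z = -0.2508 + 0.0865i, |z|^2 = 0.0704
Iter 3: z = -0.2376 + 0.1656i, |z|^2 = 0.0839
Iter 4: z = -0.2640 + 0.1303i, |z|^2 = 0.0867
Iter 5: z = -0.2403 + 0.1402i, |z|^2 = 0.0774
Iter 6: z = -0.2549 + 0.1416i, |z|^2 = 0.0850
Iter 7: z = -0.2481 + 0.1368i, |z|^2 = 0.0803
Iter 8: z = -0.2502 + 0.1411i, |z|^2 = 0.0825
Iter 9: z = -0.2503 + 0.1384i, |z|^2 = 0.0818
Iter 10: z = -0.2495 + 0.1397i, |z|^2 = 0.0818
Iter 11: z = -0.2503 + 0.1393i, |z|^2 = 0.0820
Iter 12: z = -0.2498 + 0.1393i, |z|^2 = 0.0818
Iter 13: z = -0.2500 + 0.1394i, |z|^2 = 0.0819
Iter 14: z = -0.2499 + 0.1393i, |z|^2 = 0.0819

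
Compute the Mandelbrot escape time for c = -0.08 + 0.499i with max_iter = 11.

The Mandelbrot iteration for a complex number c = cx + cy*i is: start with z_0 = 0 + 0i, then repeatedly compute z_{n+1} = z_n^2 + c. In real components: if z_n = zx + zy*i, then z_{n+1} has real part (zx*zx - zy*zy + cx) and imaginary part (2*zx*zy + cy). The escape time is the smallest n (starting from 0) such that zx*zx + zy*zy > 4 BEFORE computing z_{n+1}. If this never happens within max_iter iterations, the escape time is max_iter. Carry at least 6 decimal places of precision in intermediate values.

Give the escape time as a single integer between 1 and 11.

z_0 = 0 + 0i, c = -0.0800 + 0.4990i
Iter 1: z = -0.0800 + 0.4990i, |z|^2 = 0.2554
Iter 2: z = -0.3226 + 0.4192i, |z|^2 = 0.2798
Iter 3: z = -0.1516 + 0.2286i, |z|^2 = 0.0752
Iter 4: z = -0.1092 + 0.4297i, |z|^2 = 0.1966
Iter 5: z = -0.2527 + 0.4051i, |z|^2 = 0.2280
Iter 6: z = -0.1803 + 0.2943i, |z|^2 = 0.1191
Iter 7: z = -0.1341 + 0.3929i, |z|^2 = 0.1724
Iter 8: z = -0.2164 + 0.3936i, |z|^2 = 0.2018
Iter 9: z = -0.1881 + 0.3286i, |z|^2 = 0.1434
Iter 10: z = -0.1526 + 0.3754i, |z|^2 = 0.1642

Answer: 11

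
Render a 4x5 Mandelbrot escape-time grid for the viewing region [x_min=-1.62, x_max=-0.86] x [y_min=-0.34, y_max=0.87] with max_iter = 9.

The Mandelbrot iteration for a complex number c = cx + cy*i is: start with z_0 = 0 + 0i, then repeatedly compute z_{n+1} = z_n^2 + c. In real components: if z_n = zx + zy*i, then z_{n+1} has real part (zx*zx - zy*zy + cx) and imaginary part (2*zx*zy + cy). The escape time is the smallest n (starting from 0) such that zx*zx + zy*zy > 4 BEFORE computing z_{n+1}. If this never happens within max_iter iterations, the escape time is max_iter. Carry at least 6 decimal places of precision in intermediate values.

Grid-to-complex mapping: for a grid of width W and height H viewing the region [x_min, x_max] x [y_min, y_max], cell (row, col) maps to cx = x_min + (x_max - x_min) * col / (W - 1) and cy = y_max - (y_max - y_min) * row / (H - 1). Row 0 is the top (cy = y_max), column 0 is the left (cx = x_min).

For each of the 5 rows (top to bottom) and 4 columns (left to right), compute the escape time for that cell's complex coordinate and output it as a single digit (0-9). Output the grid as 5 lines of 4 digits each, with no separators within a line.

(row=0, col=0): c = -1.6200 + 0.8700i → escape time 3
(row=0, col=1): c = -1.3667 + 0.8700i → escape time 3
(row=0, col=2): c = -1.1133 + 0.8700i → escape time 3
(row=0, col=3): c = -0.8600 + 0.8700i → escape time 3
(row=1, col=0): c = -1.6200 + 0.5675i → escape time 3
(row=1, col=1): c = -1.3667 + 0.5675i → escape time 3
(row=1, col=2): c = -1.1133 + 0.5675i → escape time 4
(row=1, col=3): c = -0.8600 + 0.5675i → escape time 5
(row=2, col=0): c = -1.6200 + 0.2650i → escape time 4
(row=2, col=1): c = -1.3667 + 0.2650i → escape time 6
(row=2, col=2): c = -1.1133 + 0.2650i → escape time 9
(row=2, col=3): c = -0.8600 + 0.2650i → escape time 9
(row=3, col=0): c = -1.6200 + -0.0375i → escape time 9
(row=3, col=1): c = -1.3667 + -0.0375i → escape time 9
(row=3, col=2): c = -1.1133 + -0.0375i → escape time 9
(row=3, col=3): c = -0.8600 + -0.0375i → escape time 9
(row=4, col=0): c = -1.6200 + -0.3400i → escape time 4
(row=4, col=1): c = -1.3667 + -0.3400i → escape time 6
(row=4, col=2): c = -1.1133 + -0.3400i → escape time 9
(row=4, col=3): c = -0.8600 + -0.3400i → escape time 8

Answer: 3333
3345
4699
9999
4698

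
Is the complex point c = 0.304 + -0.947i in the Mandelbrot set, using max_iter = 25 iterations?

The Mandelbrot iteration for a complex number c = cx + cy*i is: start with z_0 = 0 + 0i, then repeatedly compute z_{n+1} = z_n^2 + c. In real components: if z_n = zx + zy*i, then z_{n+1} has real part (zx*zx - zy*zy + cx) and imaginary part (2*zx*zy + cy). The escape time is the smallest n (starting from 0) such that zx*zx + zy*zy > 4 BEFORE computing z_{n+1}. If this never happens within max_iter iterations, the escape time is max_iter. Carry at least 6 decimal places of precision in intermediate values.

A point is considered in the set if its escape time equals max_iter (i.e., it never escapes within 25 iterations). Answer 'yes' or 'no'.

Answer: no

Derivation:
z_0 = 0 + 0i, c = 0.3040 + -0.9470i
Iter 1: z = 0.3040 + -0.9470i, |z|^2 = 0.9892
Iter 2: z = -0.5004 + -1.5228i, |z|^2 = 2.5692
Iter 3: z = -1.7645 + 0.5770i, |z|^2 = 3.4462
Iter 4: z = 3.0844 + -2.9831i, |z|^2 = 18.4123
Escaped at iteration 4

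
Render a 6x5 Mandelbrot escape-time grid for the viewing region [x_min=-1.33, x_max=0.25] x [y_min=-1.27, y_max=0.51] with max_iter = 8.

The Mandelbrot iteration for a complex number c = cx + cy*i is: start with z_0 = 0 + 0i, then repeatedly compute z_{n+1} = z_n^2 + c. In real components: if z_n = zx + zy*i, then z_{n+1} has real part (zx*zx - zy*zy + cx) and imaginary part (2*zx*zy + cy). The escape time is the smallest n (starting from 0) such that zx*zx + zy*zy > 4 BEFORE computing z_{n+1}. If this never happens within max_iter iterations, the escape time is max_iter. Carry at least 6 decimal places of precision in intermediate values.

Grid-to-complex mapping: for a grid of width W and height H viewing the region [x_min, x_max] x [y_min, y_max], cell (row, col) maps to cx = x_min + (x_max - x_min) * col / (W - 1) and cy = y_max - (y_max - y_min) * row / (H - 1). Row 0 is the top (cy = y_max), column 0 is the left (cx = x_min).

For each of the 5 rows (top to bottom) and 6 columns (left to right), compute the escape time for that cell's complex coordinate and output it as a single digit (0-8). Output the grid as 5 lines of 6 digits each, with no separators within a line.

(row=0, col=0): c = -1.3300 + 0.5100i → escape time 3
(row=0, col=1): c = -1.0140 + 0.5100i → escape time 5
(row=0, col=2): c = -0.6980 + 0.5100i → escape time 8
(row=0, col=3): c = -0.3820 + 0.5100i → escape time 8
(row=0, col=4): c = -0.0660 + 0.5100i → escape time 8
(row=0, col=5): c = 0.2500 + 0.5100i → escape time 8
(row=1, col=0): c = -1.3300 + 0.0650i → escape time 8
(row=1, col=1): c = -1.0140 + 0.0650i → escape time 8
(row=1, col=2): c = -0.6980 + 0.0650i → escape time 8
(row=1, col=3): c = -0.3820 + 0.0650i → escape time 8
(row=1, col=4): c = -0.0660 + 0.0650i → escape time 8
(row=1, col=5): c = 0.2500 + 0.0650i → escape time 8
(row=2, col=0): c = -1.3300 + -0.3800i → escape time 6
(row=2, col=1): c = -1.0140 + -0.3800i → escape time 8
(row=2, col=2): c = -0.6980 + -0.3800i → escape time 8
(row=2, col=3): c = -0.3820 + -0.3800i → escape time 8
(row=2, col=4): c = -0.0660 + -0.3800i → escape time 8
(row=2, col=5): c = 0.2500 + -0.3800i → escape time 8
(row=3, col=0): c = -1.3300 + -0.8250i → escape time 3
(row=3, col=1): c = -1.0140 + -0.8250i → escape time 3
(row=3, col=2): c = -0.6980 + -0.8250i → escape time 4
(row=3, col=3): c = -0.3820 + -0.8250i → escape time 6
(row=3, col=4): c = -0.0660 + -0.8250i → escape time 8
(row=3, col=5): c = 0.2500 + -0.8250i → escape time 5
(row=4, col=0): c = -1.3300 + -1.2700i → escape time 2
(row=4, col=1): c = -1.0140 + -1.2700i → escape time 2
(row=4, col=2): c = -0.6980 + -1.2700i → escape time 3
(row=4, col=3): c = -0.3820 + -1.2700i → escape time 3
(row=4, col=4): c = -0.0660 + -1.2700i → escape time 2
(row=4, col=5): c = 0.2500 + -1.2700i → escape time 2

Answer: 358888
888888
688888
334685
223322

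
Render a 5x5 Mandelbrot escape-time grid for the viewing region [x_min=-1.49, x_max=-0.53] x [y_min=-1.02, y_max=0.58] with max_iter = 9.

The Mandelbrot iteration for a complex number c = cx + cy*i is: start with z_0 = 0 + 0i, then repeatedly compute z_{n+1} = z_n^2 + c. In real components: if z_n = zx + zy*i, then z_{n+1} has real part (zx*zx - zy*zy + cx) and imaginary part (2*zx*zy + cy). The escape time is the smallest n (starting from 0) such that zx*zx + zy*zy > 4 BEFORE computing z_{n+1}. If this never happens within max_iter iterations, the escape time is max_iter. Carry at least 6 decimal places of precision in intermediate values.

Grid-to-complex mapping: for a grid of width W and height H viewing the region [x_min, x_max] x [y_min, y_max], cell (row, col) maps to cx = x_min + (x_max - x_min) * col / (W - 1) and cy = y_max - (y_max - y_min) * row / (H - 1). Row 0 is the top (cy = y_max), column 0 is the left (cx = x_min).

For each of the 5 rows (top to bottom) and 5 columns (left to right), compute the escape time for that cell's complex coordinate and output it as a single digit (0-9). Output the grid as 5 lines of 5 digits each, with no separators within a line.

(row=0, col=0): c = -1.4900 + 0.5800i → escape time 3
(row=0, col=1): c = -1.2500 + 0.5800i → escape time 3
(row=0, col=2): c = -1.0100 + 0.5800i → escape time 5
(row=0, col=3): c = -0.7700 + 0.5800i → escape time 6
(row=0, col=4): c = -0.5300 + 0.5800i → escape time 9
(row=1, col=0): c = -1.4900 + 0.1800i → escape time 5
(row=1, col=1): c = -1.2500 + 0.1800i → escape time 9
(row=1, col=2): c = -1.0100 + 0.1800i → escape time 9
(row=1, col=3): c = -0.7700 + 0.1800i → escape time 9
(row=1, col=4): c = -0.5300 + 0.1800i → escape time 9
(row=2, col=0): c = -1.4900 + -0.2200i → escape time 5
(row=2, col=1): c = -1.2500 + -0.2200i → escape time 9
(row=2, col=2): c = -1.0100 + -0.2200i → escape time 9
(row=2, col=3): c = -0.7700 + -0.2200i → escape time 9
(row=2, col=4): c = -0.5300 + -0.2200i → escape time 9
(row=3, col=0): c = -1.4900 + -0.6200i → escape time 3
(row=3, col=1): c = -1.2500 + -0.6200i → escape time 3
(row=3, col=2): c = -1.0100 + -0.6200i → escape time 4
(row=3, col=3): c = -0.7700 + -0.6200i → escape time 5
(row=3, col=4): c = -0.5300 + -0.6200i → escape time 9
(row=4, col=0): c = -1.4900 + -1.0200i → escape time 2
(row=4, col=1): c = -1.2500 + -1.0200i → escape time 3
(row=4, col=2): c = -1.0100 + -1.0200i → escape time 3
(row=4, col=3): c = -0.7700 + -1.0200i → escape time 3
(row=4, col=4): c = -0.5300 + -1.0200i → escape time 4

Answer: 33569
59999
59999
33459
23334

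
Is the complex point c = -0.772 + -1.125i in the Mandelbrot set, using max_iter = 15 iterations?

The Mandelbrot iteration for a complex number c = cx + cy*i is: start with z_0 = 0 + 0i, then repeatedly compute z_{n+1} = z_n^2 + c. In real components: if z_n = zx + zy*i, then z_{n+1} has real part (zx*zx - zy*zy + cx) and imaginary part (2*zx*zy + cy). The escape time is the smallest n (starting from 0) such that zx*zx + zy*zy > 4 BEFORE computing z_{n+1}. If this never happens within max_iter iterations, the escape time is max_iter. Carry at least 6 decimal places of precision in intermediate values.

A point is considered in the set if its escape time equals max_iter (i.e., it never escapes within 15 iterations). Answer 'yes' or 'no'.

z_0 = 0 + 0i, c = -0.7720 + -1.1250i
Iter 1: z = -0.7720 + -1.1250i, |z|^2 = 1.8616
Iter 2: z = -1.4416 + 0.6120i, |z|^2 = 2.4529
Iter 3: z = 0.9318 + -2.8896i, |z|^2 = 9.2178
Escaped at iteration 3

Answer: no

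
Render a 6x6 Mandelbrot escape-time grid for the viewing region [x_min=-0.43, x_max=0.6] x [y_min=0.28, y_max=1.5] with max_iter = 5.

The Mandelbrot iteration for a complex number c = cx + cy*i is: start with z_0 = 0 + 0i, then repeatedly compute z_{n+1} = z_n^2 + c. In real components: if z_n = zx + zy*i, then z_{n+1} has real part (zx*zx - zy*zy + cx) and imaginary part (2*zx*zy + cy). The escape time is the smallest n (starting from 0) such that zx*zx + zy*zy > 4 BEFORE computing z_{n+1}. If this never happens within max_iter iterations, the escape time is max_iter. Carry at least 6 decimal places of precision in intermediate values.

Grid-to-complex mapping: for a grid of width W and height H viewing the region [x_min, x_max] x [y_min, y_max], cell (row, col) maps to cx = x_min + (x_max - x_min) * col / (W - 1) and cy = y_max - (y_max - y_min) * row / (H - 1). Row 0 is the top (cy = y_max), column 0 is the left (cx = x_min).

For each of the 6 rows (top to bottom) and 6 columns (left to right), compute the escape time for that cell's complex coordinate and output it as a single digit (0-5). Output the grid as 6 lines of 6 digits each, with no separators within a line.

Answer: 222222
332222
455432
555543
555553
555554

Derivation:
(row=0, col=0): c = -0.4300 + 1.5000i → escape time 2
(row=0, col=1): c = -0.2240 + 1.5000i → escape time 2
(row=0, col=2): c = -0.0180 + 1.5000i → escape time 2
(row=0, col=3): c = 0.1880 + 1.5000i → escape time 2
(row=0, col=4): c = 0.3940 + 1.5000i → escape time 2
(row=0, col=5): c = 0.6000 + 1.5000i → escape time 2
(row=1, col=0): c = -0.4300 + 1.2560i → escape time 3
(row=1, col=1): c = -0.2240 + 1.2560i → escape time 3
(row=1, col=2): c = -0.0180 + 1.2560i → escape time 2
(row=1, col=3): c = 0.1880 + 1.2560i → escape time 2
(row=1, col=4): c = 0.3940 + 1.2560i → escape time 2
(row=1, col=5): c = 0.6000 + 1.2560i → escape time 2
(row=2, col=0): c = -0.4300 + 1.0120i → escape time 4
(row=2, col=1): c = -0.2240 + 1.0120i → escape time 5
(row=2, col=2): c = -0.0180 + 1.0120i → escape time 5
(row=2, col=3): c = 0.1880 + 1.0120i → escape time 4
(row=2, col=4): c = 0.3940 + 1.0120i → escape time 3
(row=2, col=5): c = 0.6000 + 1.0120i → escape time 2
(row=3, col=0): c = -0.4300 + 0.7680i → escape time 5
(row=3, col=1): c = -0.2240 + 0.7680i → escape time 5
(row=3, col=2): c = -0.0180 + 0.7680i → escape time 5
(row=3, col=3): c = 0.1880 + 0.7680i → escape time 5
(row=3, col=4): c = 0.3940 + 0.7680i → escape time 4
(row=3, col=5): c = 0.6000 + 0.7680i → escape time 3
(row=4, col=0): c = -0.4300 + 0.5240i → escape time 5
(row=4, col=1): c = -0.2240 + 0.5240i → escape time 5
(row=4, col=2): c = -0.0180 + 0.5240i → escape time 5
(row=4, col=3): c = 0.1880 + 0.5240i → escape time 5
(row=4, col=4): c = 0.3940 + 0.5240i → escape time 5
(row=4, col=5): c = 0.6000 + 0.5240i → escape time 3
(row=5, col=0): c = -0.4300 + 0.2800i → escape time 5
(row=5, col=1): c = -0.2240 + 0.2800i → escape time 5
(row=5, col=2): c = -0.0180 + 0.2800i → escape time 5
(row=5, col=3): c = 0.1880 + 0.2800i → escape time 5
(row=5, col=4): c = 0.3940 + 0.2800i → escape time 5
(row=5, col=5): c = 0.6000 + 0.2800i → escape time 4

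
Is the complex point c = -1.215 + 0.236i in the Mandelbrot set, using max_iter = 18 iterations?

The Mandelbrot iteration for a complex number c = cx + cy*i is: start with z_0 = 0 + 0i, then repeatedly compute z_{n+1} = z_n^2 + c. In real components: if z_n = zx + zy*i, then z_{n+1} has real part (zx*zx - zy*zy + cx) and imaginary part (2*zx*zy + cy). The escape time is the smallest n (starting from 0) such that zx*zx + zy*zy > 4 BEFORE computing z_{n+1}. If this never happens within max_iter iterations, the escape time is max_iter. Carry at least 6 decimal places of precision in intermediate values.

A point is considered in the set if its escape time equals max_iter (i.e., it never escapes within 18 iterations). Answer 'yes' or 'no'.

Answer: yes

Derivation:
z_0 = 0 + 0i, c = -1.2150 + 0.2360i
Iter 1: z = -1.2150 + 0.2360i, |z|^2 = 1.5319
Iter 2: z = 0.2055 + -0.3375i, |z|^2 = 0.1561
Iter 3: z = -1.2867 + 0.0973i, |z|^2 = 1.6649
Iter 4: z = 0.4310 + -0.0143i, |z|^2 = 0.1860
Iter 5: z = -1.0294 + 0.2237i, |z|^2 = 1.1098
Iter 6: z = -0.2053 + -0.2245i, |z|^2 = 0.0925
Iter 7: z = -1.2233 + 0.3282i, |z|^2 = 1.6040
Iter 8: z = 0.1737 + -0.5668i, |z|^2 = 0.3515
Iter 9: z = -1.5062 + 0.0391i, |z|^2 = 2.2701
Iter 10: z = 1.0520 + 0.1181i, |z|^2 = 1.1206
Iter 11: z = -0.1223 + 0.4845i, |z|^2 = 0.2497
Iter 12: z = -1.4348 + 0.1175i, |z|^2 = 2.0725
Iter 13: z = 0.8299 + -0.1012i, |z|^2 = 0.6990
Iter 14: z = -0.5365 + 0.0680i, |z|^2 = 0.2924
Iter 15: z = -0.9318 + 0.1630i, |z|^2 = 0.8949
Iter 16: z = -0.3733 + -0.0678i, |z|^2 = 0.1440
Iter 17: z = -1.0802 + 0.2866i, |z|^2 = 1.2491
Did not escape in 18 iterations → in set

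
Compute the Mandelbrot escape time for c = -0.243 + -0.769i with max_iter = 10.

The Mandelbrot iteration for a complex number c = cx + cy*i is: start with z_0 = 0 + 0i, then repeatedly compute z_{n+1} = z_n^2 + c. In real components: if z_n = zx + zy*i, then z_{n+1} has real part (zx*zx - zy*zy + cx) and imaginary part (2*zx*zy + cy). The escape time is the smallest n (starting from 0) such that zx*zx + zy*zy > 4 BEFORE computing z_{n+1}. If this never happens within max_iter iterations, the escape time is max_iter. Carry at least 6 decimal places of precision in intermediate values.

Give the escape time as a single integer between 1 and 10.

Answer: 10

Derivation:
z_0 = 0 + 0i, c = -0.2430 + -0.7690i
Iter 1: z = -0.2430 + -0.7690i, |z|^2 = 0.6504
Iter 2: z = -0.7753 + -0.3953i, |z|^2 = 0.7573
Iter 3: z = 0.2019 + -0.1561i, |z|^2 = 0.0651
Iter 4: z = -0.2266 + -0.8320i, |z|^2 = 0.7436
Iter 5: z = -0.8839 + -0.3919i, |z|^2 = 0.9349
Iter 6: z = 0.3847 + -0.0762i, |z|^2 = 0.1538
Iter 7: z = -0.1008 + -0.8276i, |z|^2 = 0.6951
Iter 8: z = -0.9178 + -0.6021i, |z|^2 = 1.2049
Iter 9: z = 0.2367 + 0.3363i, |z|^2 = 0.1691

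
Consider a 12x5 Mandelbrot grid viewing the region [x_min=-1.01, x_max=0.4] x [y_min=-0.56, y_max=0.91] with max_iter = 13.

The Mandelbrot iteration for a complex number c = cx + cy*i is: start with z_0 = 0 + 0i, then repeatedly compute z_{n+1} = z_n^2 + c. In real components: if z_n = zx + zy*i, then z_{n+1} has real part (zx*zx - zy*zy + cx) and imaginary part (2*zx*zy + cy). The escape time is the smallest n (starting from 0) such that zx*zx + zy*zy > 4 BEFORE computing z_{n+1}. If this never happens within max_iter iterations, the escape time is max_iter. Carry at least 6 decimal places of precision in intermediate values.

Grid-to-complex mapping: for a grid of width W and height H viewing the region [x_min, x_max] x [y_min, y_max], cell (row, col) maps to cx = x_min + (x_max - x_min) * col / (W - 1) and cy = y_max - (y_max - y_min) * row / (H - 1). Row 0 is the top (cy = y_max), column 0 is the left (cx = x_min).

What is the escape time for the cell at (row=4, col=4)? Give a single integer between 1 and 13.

z_0 = 0 + 0i, c = -0.4973 + -0.5600i
Iter 1: z = -0.4973 + -0.5600i, |z|^2 = 0.5609
Iter 2: z = -0.5636 + -0.0031i, |z|^2 = 0.3176
Iter 3: z = -0.1796 + -0.5566i, |z|^2 = 0.3420
Iter 4: z = -0.7748 + -0.3600i, |z|^2 = 0.7299
Iter 5: z = -0.0267 + -0.0021i, |z|^2 = 0.0007
Iter 6: z = -0.4966 + -0.5599i, |z|^2 = 0.5601
Iter 7: z = -0.5642 + -0.0040i, |z|^2 = 0.3183
Iter 8: z = -0.1790 + -0.5555i, |z|^2 = 0.3407
Iter 9: z = -0.7738 + -0.3611i, |z|^2 = 0.7292
Iter 10: z = -0.0288 + -0.0011i, |z|^2 = 0.0008
Iter 11: z = -0.4964 + -0.5599i, |z|^2 = 0.5600
Iter 12: z = -0.5643 + -0.0040i, |z|^2 = 0.3185

Answer: 13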